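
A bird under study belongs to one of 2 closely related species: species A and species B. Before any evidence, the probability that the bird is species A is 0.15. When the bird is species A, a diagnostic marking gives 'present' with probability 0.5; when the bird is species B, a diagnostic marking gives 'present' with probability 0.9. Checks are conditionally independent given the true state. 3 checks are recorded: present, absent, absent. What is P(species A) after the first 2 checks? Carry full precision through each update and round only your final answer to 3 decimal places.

After 'present': P(species A) = 0.5·0.1500 / (0.5·0.1500 + 0.9·0.8500) ≈ 0.0893
After 'absent': P(species A) = 0.5·0.0893 / (0.5·0.0893 + 0.1·0.9107) ≈ 0.3289

0.329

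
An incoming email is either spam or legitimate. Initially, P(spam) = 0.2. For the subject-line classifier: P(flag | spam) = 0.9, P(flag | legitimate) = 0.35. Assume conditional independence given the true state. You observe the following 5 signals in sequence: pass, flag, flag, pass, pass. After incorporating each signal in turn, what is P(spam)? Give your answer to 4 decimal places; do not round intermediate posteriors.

Apply Bayes' rule sequentially, carrying P(spam) forward.
After 'pass': P(spam) = 0.1·0.2000 / (0.1·0.2000 + 0.65·0.8000) ≈ 0.0370
After 'flag': P(spam) = 0.9·0.0370 / (0.9·0.0370 + 0.35·0.9630) ≈ 0.0900
After 'flag': P(spam) = 0.9·0.0900 / (0.9·0.0900 + 0.35·0.9100) ≈ 0.2028
After 'pass': P(spam) = 0.1·0.2028 / (0.1·0.2028 + 0.65·0.7972) ≈ 0.0377
After 'pass': P(spam) = 0.1·0.0377 / (0.1·0.0377 + 0.65·0.9623) ≈ 0.0060

0.0060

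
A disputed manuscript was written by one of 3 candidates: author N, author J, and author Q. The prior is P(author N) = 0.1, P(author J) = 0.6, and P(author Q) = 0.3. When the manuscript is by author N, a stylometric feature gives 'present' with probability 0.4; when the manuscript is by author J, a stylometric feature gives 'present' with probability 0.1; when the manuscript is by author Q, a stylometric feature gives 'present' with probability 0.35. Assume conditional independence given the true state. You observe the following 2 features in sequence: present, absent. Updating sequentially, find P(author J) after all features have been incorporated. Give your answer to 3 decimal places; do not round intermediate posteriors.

0.369

Each posterior becomes the prior for the next update.
After 'present': normaliser = 0.4·0.1000 + 0.1·0.6000 + 0.35·0.3000; P(author N) ≈ 0.1951, P(author J) ≈ 0.2927, P(author Q) ≈ 0.5122
After 'absent': normaliser = 0.6·0.1951 + 0.9·0.2927 + 0.65·0.5122; P(author N) ≈ 0.1641, P(author J) ≈ 0.3692, P(author Q) ≈ 0.4667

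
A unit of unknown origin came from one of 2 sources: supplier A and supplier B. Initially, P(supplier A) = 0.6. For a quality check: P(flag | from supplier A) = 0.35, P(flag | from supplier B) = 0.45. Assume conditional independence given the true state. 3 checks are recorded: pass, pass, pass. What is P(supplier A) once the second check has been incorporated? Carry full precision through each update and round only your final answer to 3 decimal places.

0.677

After 'pass': P(supplier A) = 0.65·0.6000 / (0.65·0.6000 + 0.55·0.4000) ≈ 0.6393
After 'pass': P(supplier A) = 0.65·0.6393 / (0.65·0.6393 + 0.55·0.3607) ≈ 0.6769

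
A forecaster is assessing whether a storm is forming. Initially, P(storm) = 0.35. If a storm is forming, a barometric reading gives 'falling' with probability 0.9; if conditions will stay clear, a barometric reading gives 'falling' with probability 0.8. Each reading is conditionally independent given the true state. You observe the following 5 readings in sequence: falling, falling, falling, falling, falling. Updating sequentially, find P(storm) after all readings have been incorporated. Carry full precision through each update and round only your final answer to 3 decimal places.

Each posterior becomes the prior for the next update.
After 'falling': P(storm) = 0.9·0.3500 / (0.9·0.3500 + 0.8·0.6500) ≈ 0.3772
After 'falling': P(storm) = 0.9·0.3772 / (0.9·0.3772 + 0.8·0.6228) ≈ 0.4053
After 'falling': P(storm) = 0.9·0.4053 / (0.9·0.4053 + 0.8·0.5947) ≈ 0.4340
After 'falling': P(storm) = 0.9·0.4340 / (0.9·0.4340 + 0.8·0.5660) ≈ 0.4631
After 'falling': P(storm) = 0.9·0.4631 / (0.9·0.4631 + 0.8·0.5369) ≈ 0.4925

0.492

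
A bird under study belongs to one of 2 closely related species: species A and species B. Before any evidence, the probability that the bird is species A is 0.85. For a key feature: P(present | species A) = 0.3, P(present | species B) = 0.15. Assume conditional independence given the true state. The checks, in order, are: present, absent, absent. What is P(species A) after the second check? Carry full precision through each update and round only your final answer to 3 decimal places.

0.903

Each posterior becomes the prior for the next update.
After 'present': P(species A) = 0.3·0.8500 / (0.3·0.8500 + 0.15·0.1500) ≈ 0.9189
After 'absent': P(species A) = 0.7·0.9189 / (0.7·0.9189 + 0.85·0.0811) ≈ 0.9032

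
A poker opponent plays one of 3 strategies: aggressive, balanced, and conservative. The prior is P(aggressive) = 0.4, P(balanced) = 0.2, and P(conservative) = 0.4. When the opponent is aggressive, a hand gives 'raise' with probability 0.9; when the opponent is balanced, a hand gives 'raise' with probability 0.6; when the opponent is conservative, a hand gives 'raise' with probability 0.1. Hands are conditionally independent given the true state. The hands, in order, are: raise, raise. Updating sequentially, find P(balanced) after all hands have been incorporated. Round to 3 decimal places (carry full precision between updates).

After 'raise': normaliser = 0.9·0.4000 + 0.6·0.2000 + 0.1·0.4000; P(aggressive) ≈ 0.6923, P(balanced) ≈ 0.2308, P(conservative) ≈ 0.0769
After 'raise': normaliser = 0.9·0.6923 + 0.6·0.2308 + 0.1·0.0769; P(aggressive) ≈ 0.8100, P(balanced) ≈ 0.1800, P(conservative) ≈ 0.0100

0.180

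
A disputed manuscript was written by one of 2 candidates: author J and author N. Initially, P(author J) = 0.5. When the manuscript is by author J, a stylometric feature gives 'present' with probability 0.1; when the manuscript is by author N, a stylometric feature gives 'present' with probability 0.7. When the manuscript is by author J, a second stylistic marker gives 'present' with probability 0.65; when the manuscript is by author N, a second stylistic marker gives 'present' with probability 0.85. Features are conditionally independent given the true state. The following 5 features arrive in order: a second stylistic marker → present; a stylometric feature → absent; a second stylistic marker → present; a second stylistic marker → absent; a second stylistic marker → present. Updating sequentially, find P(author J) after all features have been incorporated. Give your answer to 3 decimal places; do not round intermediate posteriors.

Each posterior becomes the prior for the next update.
After a second stylistic marker='present': P(author J) = 0.65·0.5000 / (0.65·0.5000 + 0.85·0.5000) ≈ 0.4333
After a stylometric feature='absent': P(author J) = 0.9·0.4333 / (0.9·0.4333 + 0.3·0.5667) ≈ 0.6964
After a second stylistic marker='present': P(author J) = 0.65·0.6964 / (0.65·0.6964 + 0.85·0.3036) ≈ 0.6369
After a second stylistic marker='absent': P(author J) = 0.35·0.6369 / (0.35·0.6369 + 0.15·0.3631) ≈ 0.8037
After a second stylistic marker='present': P(author J) = 0.65·0.8037 / (0.65·0.8037 + 0.85·0.1963) ≈ 0.7579

0.758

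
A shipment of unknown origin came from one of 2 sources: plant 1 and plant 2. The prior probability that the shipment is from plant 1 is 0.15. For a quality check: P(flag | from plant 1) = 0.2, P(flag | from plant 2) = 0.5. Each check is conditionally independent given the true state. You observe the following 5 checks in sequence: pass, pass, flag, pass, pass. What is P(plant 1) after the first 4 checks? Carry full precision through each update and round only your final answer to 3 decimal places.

0.224

After 'pass': P(plant 1) = 0.8·0.1500 / (0.8·0.1500 + 0.5·0.8500) ≈ 0.2202
After 'pass': P(plant 1) = 0.8·0.2202 / (0.8·0.2202 + 0.5·0.7798) ≈ 0.3112
After 'flag': P(plant 1) = 0.2·0.3112 / (0.2·0.3112 + 0.5·0.6888) ≈ 0.1530
After 'pass': P(plant 1) = 0.8·0.1530 / (0.8·0.1530 + 0.5·0.8470) ≈ 0.2243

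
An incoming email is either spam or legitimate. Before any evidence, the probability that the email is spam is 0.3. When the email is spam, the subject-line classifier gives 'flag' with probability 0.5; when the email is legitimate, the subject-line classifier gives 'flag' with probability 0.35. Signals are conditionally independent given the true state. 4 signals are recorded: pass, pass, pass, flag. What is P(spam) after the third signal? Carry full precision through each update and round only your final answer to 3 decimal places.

0.163

After 'pass': P(spam) = 0.5·0.3000 / (0.5·0.3000 + 0.65·0.7000) ≈ 0.2479
After 'pass': P(spam) = 0.5·0.2479 / (0.5·0.2479 + 0.65·0.7521) ≈ 0.2023
After 'pass': P(spam) = 0.5·0.2023 / (0.5·0.2023 + 0.65·0.7977) ≈ 0.1632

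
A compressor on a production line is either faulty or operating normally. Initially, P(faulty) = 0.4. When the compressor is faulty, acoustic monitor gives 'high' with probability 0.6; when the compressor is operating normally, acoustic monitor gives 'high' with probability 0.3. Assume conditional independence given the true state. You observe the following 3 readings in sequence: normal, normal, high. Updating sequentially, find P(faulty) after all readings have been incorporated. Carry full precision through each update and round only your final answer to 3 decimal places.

0.303

After 'normal': P(faulty) = 0.4·0.4000 / (0.4·0.4000 + 0.7·0.6000) ≈ 0.2759
After 'normal': P(faulty) = 0.4·0.2759 / (0.4·0.2759 + 0.7·0.7241) ≈ 0.1788
After 'high': P(faulty) = 0.6·0.1788 / (0.6·0.1788 + 0.3·0.8212) ≈ 0.3033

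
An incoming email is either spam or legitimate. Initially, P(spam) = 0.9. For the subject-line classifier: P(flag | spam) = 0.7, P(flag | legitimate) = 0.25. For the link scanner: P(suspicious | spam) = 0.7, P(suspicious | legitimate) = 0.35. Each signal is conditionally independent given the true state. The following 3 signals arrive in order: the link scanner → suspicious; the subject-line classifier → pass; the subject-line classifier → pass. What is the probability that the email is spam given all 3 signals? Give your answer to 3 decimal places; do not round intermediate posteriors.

After the link scanner='suspicious': P(spam) = 0.7·0.9000 / (0.7·0.9000 + 0.35·0.1000) ≈ 0.9474
After the subject-line classifier='pass': P(spam) = 0.3·0.9474 / (0.3·0.9474 + 0.75·0.0526) ≈ 0.8780
After the subject-line classifier='pass': P(spam) = 0.3·0.8780 / (0.3·0.8780 + 0.75·0.1220) ≈ 0.7423

0.742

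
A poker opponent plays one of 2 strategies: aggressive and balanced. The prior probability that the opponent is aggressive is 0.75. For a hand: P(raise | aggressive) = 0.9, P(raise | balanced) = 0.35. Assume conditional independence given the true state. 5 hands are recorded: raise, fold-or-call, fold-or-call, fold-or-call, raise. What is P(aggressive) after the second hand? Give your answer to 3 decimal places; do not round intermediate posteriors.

Apply Bayes' rule sequentially, carrying P(aggressive) forward.
After 'raise': P(aggressive) = 0.9·0.7500 / (0.9·0.7500 + 0.35·0.2500) ≈ 0.8852
After 'fold-or-call': P(aggressive) = 0.1·0.8852 / (0.1·0.8852 + 0.65·0.1148) ≈ 0.5427

0.543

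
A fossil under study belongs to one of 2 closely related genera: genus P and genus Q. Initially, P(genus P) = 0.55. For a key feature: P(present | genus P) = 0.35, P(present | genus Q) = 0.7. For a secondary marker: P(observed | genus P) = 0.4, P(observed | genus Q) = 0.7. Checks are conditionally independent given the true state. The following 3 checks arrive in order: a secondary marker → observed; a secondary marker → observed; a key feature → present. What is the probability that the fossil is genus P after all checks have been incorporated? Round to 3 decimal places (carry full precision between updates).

After a secondary marker='observed': P(genus P) = 0.4·0.5500 / (0.4·0.5500 + 0.7·0.4500) ≈ 0.4112
After a secondary marker='observed': P(genus P) = 0.4·0.4112 / (0.4·0.4112 + 0.7·0.5888) ≈ 0.2853
After a key feature='present': P(genus P) = 0.35·0.2853 / (0.35·0.2853 + 0.7·0.7147) ≈ 0.1664

0.166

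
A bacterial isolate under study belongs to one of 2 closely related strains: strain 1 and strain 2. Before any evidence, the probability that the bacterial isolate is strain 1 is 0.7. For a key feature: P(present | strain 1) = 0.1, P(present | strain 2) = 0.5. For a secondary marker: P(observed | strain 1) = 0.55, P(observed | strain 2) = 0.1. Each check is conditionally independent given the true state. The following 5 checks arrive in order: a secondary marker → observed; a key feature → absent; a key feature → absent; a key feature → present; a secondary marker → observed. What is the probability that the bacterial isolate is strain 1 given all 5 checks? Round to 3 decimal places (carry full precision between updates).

0.979

Each posterior becomes the prior for the next update.
After a secondary marker='observed': P(strain 1) = 0.55·0.7000 / (0.55·0.7000 + 0.1·0.3000) ≈ 0.9277
After a key feature='absent': P(strain 1) = 0.9·0.9277 / (0.9·0.9277 + 0.5·0.0723) ≈ 0.9585
After a key feature='absent': P(strain 1) = 0.9·0.9585 / (0.9·0.9585 + 0.5·0.0415) ≈ 0.9765
After a key feature='present': P(strain 1) = 0.1·0.9765 / (0.1·0.9765 + 0.5·0.0235) ≈ 0.8927
After a secondary marker='observed': P(strain 1) = 0.55·0.8927 / (0.55·0.8927 + 0.1·0.1073) ≈ 0.9786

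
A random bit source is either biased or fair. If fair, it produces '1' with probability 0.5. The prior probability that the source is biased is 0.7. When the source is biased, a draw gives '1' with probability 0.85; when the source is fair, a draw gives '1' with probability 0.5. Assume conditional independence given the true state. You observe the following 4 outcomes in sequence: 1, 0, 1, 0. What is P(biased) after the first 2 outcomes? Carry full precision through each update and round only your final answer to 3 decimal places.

After '1': P(biased) = 0.85·0.7000 / (0.85·0.7000 + 0.5·0.3000) ≈ 0.7987
After '0': P(biased) = 0.15·0.7987 / (0.15·0.7987 + 0.5·0.2013) ≈ 0.5434

0.543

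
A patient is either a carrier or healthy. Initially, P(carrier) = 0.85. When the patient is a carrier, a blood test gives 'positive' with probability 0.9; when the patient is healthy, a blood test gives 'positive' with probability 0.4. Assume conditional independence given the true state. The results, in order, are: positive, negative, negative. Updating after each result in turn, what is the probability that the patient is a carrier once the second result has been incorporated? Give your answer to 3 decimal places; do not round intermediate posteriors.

0.680

Each posterior becomes the prior for the next update.
After 'positive': P(carrier) = 0.9·0.8500 / (0.9·0.8500 + 0.4·0.1500) ≈ 0.9273
After 'negative': P(carrier) = 0.1·0.9273 / (0.1·0.9273 + 0.6·0.0727) ≈ 0.6800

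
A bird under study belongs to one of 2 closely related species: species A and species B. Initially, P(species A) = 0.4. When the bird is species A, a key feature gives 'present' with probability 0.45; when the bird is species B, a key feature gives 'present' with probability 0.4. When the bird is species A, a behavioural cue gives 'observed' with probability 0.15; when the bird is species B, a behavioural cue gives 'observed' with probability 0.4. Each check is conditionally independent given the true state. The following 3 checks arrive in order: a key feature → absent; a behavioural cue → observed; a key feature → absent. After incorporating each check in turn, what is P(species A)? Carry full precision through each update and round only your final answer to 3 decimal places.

Each posterior becomes the prior for the next update.
After a key feature='absent': P(species A) = 0.55·0.4000 / (0.55·0.4000 + 0.6·0.6000) ≈ 0.3793
After a behavioural cue='observed': P(species A) = 0.15·0.3793 / (0.15·0.3793 + 0.4·0.6207) ≈ 0.1864
After a key feature='absent': P(species A) = 0.55·0.1864 / (0.55·0.1864 + 0.6·0.8136) ≈ 0.1736

0.174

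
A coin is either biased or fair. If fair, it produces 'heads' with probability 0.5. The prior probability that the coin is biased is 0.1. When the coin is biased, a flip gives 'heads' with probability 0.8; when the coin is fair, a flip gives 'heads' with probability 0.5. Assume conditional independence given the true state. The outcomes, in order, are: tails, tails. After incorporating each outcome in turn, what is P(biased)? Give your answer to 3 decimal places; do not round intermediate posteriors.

0.017

After 'tails': P(biased) = 0.2·0.1000 / (0.2·0.1000 + 0.5·0.9000) ≈ 0.0426
After 'tails': P(biased) = 0.2·0.0426 / (0.2·0.0426 + 0.5·0.9574) ≈ 0.0175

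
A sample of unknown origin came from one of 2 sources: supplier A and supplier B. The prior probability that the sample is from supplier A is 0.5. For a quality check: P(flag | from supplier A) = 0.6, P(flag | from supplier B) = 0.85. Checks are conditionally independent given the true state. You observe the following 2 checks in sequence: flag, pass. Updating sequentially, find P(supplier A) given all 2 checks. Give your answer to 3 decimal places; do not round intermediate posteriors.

0.653

Apply Bayes' rule sequentially, carrying P(supplier A) forward.
After 'flag': P(supplier A) = 0.6·0.5000 / (0.6·0.5000 + 0.85·0.5000) ≈ 0.4138
After 'pass': P(supplier A) = 0.4·0.4138 / (0.4·0.4138 + 0.15·0.5862) ≈ 0.6531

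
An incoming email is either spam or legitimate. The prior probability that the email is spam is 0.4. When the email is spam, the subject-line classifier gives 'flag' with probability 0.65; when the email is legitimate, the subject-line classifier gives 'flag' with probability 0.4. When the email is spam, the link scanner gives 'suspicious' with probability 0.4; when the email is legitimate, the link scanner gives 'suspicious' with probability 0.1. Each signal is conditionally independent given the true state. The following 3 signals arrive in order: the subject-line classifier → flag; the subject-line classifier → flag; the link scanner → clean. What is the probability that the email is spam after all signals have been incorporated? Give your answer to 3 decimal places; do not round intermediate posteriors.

0.540

Apply Bayes' rule sequentially, carrying P(spam) forward.
After the subject-line classifier='flag': P(spam) = 0.65·0.4000 / (0.65·0.4000 + 0.4·0.6000) ≈ 0.5200
After the subject-line classifier='flag': P(spam) = 0.65·0.5200 / (0.65·0.5200 + 0.4·0.4800) ≈ 0.6377
After the link scanner='clean': P(spam) = 0.6·0.6377 / (0.6·0.6377 + 0.9·0.3623) ≈ 0.5399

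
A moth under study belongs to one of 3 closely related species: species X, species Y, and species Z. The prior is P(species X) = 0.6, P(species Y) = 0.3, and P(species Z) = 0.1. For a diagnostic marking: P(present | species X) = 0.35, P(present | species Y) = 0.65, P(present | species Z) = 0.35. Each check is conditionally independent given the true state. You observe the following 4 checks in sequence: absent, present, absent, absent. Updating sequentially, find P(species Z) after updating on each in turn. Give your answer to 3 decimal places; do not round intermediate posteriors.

0.127

After 'absent': normaliser = 0.65·0.6000 + 0.35·0.3000 + 0.65·0.1000; P(species X) ≈ 0.6964, P(species Y) ≈ 0.1875, P(species Z) ≈ 0.1161
After 'present': normaliser = 0.35·0.6964 + 0.65·0.1875 + 0.35·0.1161; P(species X) ≈ 0.6000, P(species Y) ≈ 0.3000, P(species Z) ≈ 0.1000
After 'absent': normaliser = 0.65·0.6000 + 0.35·0.3000 + 0.65·0.1000; P(species X) ≈ 0.6964, P(species Y) ≈ 0.1875, P(species Z) ≈ 0.1161
After 'absent': normaliser = 0.65·0.6964 + 0.35·0.1875 + 0.65·0.1161; P(species X) ≈ 0.7624, P(species Y) ≈ 0.1105, P(species Z) ≈ 0.1271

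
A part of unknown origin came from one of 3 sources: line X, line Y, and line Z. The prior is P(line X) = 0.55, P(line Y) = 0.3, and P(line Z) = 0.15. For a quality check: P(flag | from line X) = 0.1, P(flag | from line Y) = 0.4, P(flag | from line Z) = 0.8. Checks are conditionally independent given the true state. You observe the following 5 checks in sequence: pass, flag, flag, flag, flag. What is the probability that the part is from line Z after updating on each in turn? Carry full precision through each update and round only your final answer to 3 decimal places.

Apply Bayes' rule sequentially, carrying P(line Z) forward.
After 'pass': normaliser = 0.9·0.5500 + 0.6·0.3000 + 0.2·0.1500; P(line X) ≈ 0.7021, P(line Y) ≈ 0.2553, P(line Z) ≈ 0.0426
After 'flag': normaliser = 0.1·0.7021 + 0.4·0.2553 + 0.8·0.0426; P(line X) ≈ 0.3402, P(line Y) ≈ 0.4948, P(line Z) ≈ 0.1649
After 'flag': normaliser = 0.1·0.3402 + 0.4·0.4948 + 0.8·0.1649; P(line X) ≈ 0.0935, P(line Y) ≈ 0.5439, P(line Z) ≈ 0.3626
After 'flag': normaliser = 0.1·0.0935 + 0.4·0.5439 + 0.8·0.3626; P(line X) ≈ 0.0181, P(line Y) ≈ 0.4208, P(line Z) ≈ 0.5611
After 'flag': normaliser = 0.1·0.0181 + 0.4·0.4208 + 0.8·0.5611; P(line X) ≈ 0.0029, P(line Y) ≈ 0.2719, P(line Z) ≈ 0.7251

0.725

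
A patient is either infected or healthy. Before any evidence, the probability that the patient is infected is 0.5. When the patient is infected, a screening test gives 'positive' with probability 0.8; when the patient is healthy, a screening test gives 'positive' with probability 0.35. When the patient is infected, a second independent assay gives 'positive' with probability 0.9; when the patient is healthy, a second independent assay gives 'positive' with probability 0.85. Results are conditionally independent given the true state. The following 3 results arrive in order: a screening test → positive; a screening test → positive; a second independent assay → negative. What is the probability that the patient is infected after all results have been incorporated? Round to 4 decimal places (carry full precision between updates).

After a screening test='positive': P(infected) = 0.8·0.5000 / (0.8·0.5000 + 0.35·0.5000) ≈ 0.6957
After a screening test='positive': P(infected) = 0.8·0.6957 / (0.8·0.6957 + 0.35·0.3043) ≈ 0.8393
After a second independent assay='negative': P(infected) = 0.1·0.8393 / (0.1·0.8393 + 0.15·0.1607) ≈ 0.7769

0.7769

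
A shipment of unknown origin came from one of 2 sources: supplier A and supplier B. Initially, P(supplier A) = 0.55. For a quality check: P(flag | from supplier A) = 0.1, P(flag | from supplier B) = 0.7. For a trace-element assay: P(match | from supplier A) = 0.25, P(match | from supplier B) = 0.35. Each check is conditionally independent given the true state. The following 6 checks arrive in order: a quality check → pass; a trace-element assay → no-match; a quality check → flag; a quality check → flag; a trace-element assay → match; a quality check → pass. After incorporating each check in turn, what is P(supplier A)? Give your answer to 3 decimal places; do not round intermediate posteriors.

0.156

After a quality check='pass': P(supplier A) = 0.9·0.5500 / (0.9·0.5500 + 0.3·0.4500) ≈ 0.7857
After a trace-element assay='no-match': P(supplier A) = 0.75·0.7857 / (0.75·0.7857 + 0.65·0.2143) ≈ 0.8088
After a quality check='flag': P(supplier A) = 0.1·0.8088 / (0.1·0.8088 + 0.7·0.1912) ≈ 0.3767
After a quality check='flag': P(supplier A) = 0.1·0.3767 / (0.1·0.3767 + 0.7·0.6233) ≈ 0.0795
After a trace-element assay='match': P(supplier A) = 0.25·0.0795 / (0.25·0.0795 + 0.35·0.9205) ≈ 0.0581
After a quality check='pass': P(supplier A) = 0.9·0.0581 / (0.9·0.0581 + 0.3·0.9419) ≈ 0.1561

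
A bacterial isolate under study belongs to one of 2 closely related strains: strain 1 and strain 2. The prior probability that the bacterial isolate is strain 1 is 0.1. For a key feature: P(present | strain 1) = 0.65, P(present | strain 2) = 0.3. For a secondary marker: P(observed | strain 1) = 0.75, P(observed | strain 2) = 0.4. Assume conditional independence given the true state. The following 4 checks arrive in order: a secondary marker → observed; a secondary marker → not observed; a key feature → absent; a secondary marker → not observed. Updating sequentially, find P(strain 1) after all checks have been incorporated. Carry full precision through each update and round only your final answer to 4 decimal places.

0.0178

Each posterior becomes the prior for the next update.
After a secondary marker='observed': P(strain 1) = 0.75·0.1000 / (0.75·0.1000 + 0.4·0.9000) ≈ 0.1724
After a secondary marker='not observed': P(strain 1) = 0.25·0.1724 / (0.25·0.1724 + 0.6·0.8276) ≈ 0.0799
After a key feature='absent': P(strain 1) = 0.35·0.0799 / (0.35·0.0799 + 0.7·0.9201) ≈ 0.0416
After a secondary marker='not observed': P(strain 1) = 0.25·0.0416 / (0.25·0.0416 + 0.6·0.9584) ≈ 0.0178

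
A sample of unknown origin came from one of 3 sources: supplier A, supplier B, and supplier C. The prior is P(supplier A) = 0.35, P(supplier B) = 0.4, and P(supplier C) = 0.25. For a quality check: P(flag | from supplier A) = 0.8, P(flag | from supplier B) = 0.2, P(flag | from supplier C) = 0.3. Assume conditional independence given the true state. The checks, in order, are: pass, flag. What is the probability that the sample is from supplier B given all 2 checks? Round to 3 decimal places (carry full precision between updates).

After 'pass': normaliser = 0.2·0.3500 + 0.8·0.4000 + 0.7·0.2500; P(supplier A) ≈ 0.1239, P(supplier B) ≈ 0.5664, P(supplier C) ≈ 0.3097
After 'flag': normaliser = 0.8·0.1239 + 0.2·0.5664 + 0.3·0.3097; P(supplier A) ≈ 0.3246, P(supplier B) ≈ 0.3710, P(supplier C) ≈ 0.3043

0.371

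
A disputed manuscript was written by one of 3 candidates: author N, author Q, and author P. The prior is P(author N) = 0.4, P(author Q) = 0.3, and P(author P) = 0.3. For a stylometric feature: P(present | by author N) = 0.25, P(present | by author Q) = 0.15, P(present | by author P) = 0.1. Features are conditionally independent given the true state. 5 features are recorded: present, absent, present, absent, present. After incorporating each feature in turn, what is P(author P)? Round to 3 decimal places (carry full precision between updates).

0.054

After 'present': normaliser = 0.25·0.4000 + 0.15·0.3000 + 0.1·0.3000; P(author N) ≈ 0.5714, P(author Q) ≈ 0.2571, P(author P) ≈ 0.1714
After 'absent': normaliser = 0.75·0.5714 + 0.85·0.2571 + 0.9·0.1714; P(author N) ≈ 0.5348, P(author Q) ≈ 0.2727, P(author P) ≈ 0.1925
After 'present': normaliser = 0.25·0.5348 + 0.15·0.2727 + 0.1·0.1925; P(author N) ≈ 0.6897, P(author Q) ≈ 0.2110, P(author P) ≈ 0.0993
After 'absent': normaliser = 0.75·0.6897 + 0.85·0.2110 + 0.9·0.0993; P(author N) ≈ 0.6581, P(author Q) ≈ 0.2282, P(author P) ≈ 0.1137
After 'present': normaliser = 0.25·0.6581 + 0.15·0.2282 + 0.1·0.1137; P(author N) ≈ 0.7830, P(author Q) ≈ 0.1629, P(author P) ≈ 0.0541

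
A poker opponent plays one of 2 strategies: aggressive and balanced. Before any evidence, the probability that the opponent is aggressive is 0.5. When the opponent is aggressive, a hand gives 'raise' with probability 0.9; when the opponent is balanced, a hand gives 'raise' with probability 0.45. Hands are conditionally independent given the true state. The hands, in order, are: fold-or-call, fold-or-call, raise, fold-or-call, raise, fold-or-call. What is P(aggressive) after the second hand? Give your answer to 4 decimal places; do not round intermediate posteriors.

0.0320

After 'fold-or-call': P(aggressive) = 0.1·0.5000 / (0.1·0.5000 + 0.55·0.5000) ≈ 0.1538
After 'fold-or-call': P(aggressive) = 0.1·0.1538 / (0.1·0.1538 + 0.55·0.8462) ≈ 0.0320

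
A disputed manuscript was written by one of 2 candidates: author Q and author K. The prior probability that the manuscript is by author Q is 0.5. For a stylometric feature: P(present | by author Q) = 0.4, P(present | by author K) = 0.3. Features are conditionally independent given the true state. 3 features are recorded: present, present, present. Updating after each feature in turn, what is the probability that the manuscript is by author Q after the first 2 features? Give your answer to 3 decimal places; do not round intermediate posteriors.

After 'present': P(author Q) = 0.4·0.5000 / (0.4·0.5000 + 0.3·0.5000) ≈ 0.5714
After 'present': P(author Q) = 0.4·0.5714 / (0.4·0.5714 + 0.3·0.4286) ≈ 0.6400

0.640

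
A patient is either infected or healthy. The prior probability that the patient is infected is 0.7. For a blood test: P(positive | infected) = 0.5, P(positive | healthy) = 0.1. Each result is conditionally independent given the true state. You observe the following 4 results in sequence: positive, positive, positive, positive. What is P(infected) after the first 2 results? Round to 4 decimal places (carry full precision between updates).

0.9831

Each posterior becomes the prior for the next update.
After 'positive': P(infected) = 0.5·0.7000 / (0.5·0.7000 + 0.1·0.3000) ≈ 0.9211
After 'positive': P(infected) = 0.5·0.9211 / (0.5·0.9211 + 0.1·0.0789) ≈ 0.9831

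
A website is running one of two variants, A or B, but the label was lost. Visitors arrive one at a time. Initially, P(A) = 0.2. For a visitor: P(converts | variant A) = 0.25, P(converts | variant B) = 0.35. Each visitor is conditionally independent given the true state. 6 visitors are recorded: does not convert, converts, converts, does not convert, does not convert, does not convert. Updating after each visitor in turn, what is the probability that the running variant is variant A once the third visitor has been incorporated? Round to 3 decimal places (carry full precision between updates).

0.128

After 'does not convert': P(A) = 0.75·0.2000 / (0.75·0.2000 + 0.65·0.8000) ≈ 0.2239
After 'converts': P(A) = 0.25·0.2239 / (0.25·0.2239 + 0.35·0.7761) ≈ 0.1708
After 'converts': P(A) = 0.25·0.1708 / (0.25·0.1708 + 0.35·0.8292) ≈ 0.1283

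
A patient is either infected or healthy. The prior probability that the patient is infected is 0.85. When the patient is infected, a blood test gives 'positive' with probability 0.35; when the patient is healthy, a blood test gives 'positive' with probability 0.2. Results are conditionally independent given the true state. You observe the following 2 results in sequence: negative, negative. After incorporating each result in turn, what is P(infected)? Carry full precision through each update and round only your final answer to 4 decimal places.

0.7891

After 'negative': P(infected) = 0.65·0.8500 / (0.65·0.8500 + 0.8·0.1500) ≈ 0.8216
After 'negative': P(infected) = 0.65·0.8216 / (0.65·0.8216 + 0.8·0.1784) ≈ 0.7891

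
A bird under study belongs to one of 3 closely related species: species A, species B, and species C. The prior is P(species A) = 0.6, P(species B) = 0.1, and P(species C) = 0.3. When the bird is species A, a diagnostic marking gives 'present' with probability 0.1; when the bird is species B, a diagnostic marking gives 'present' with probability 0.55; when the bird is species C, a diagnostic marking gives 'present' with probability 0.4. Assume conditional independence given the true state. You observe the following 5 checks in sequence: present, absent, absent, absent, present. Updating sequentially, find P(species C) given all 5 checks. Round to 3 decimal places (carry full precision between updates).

After 'present': normaliser = 0.1·0.6000 + 0.55·0.1000 + 0.4·0.3000; P(species A) ≈ 0.2553, P(species B) ≈ 0.2340, P(species C) ≈ 0.5106
After 'absent': normaliser = 0.9·0.2553 + 0.45·0.2340 + 0.6·0.5106; P(species A) ≈ 0.3582, P(species B) ≈ 0.1642, P(species C) ≈ 0.4776
After 'absent': normaliser = 0.9·0.3582 + 0.45·0.1642 + 0.6·0.4776; P(species A) ≈ 0.4721, P(species B) ≈ 0.1082, P(species C) ≈ 0.4197
After 'absent': normaliser = 0.9·0.4721 + 0.45·0.1082 + 0.6·0.4197; P(species A) ≈ 0.5858, P(species B) ≈ 0.0671, P(species C) ≈ 0.3471
After 'present': normaliser = 0.1·0.5858 + 0.55·0.0671 + 0.4·0.3471; P(species A) ≈ 0.2500, P(species B) ≈ 0.1575, P(species C) ≈ 0.5925

0.593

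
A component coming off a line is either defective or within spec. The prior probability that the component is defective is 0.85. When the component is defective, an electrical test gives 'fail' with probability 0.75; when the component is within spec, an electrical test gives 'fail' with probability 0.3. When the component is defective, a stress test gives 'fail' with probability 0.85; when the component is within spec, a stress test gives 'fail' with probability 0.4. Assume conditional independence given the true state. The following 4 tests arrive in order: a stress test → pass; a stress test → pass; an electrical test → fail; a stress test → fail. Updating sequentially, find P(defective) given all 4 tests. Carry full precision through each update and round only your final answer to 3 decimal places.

After a stress test='pass': P(defective) = 0.15·0.8500 / (0.15·0.8500 + 0.6·0.1500) ≈ 0.5862
After a stress test='pass': P(defective) = 0.15·0.5862 / (0.15·0.5862 + 0.6·0.4138) ≈ 0.2615
After an electrical test='fail': P(defective) = 0.75·0.2615 / (0.75·0.2615 + 0.3·0.7385) ≈ 0.4696
After a stress test='fail': P(defective) = 0.85·0.4696 / (0.85·0.4696 + 0.4·0.5304) ≈ 0.6530

0.653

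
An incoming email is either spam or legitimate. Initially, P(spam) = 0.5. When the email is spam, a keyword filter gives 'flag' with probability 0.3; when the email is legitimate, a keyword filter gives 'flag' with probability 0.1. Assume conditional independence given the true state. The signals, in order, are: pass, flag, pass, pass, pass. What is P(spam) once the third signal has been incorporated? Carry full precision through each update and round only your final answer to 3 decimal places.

0.645

Apply Bayes' rule sequentially, carrying P(spam) forward.
After 'pass': P(spam) = 0.7·0.5000 / (0.7·0.5000 + 0.9·0.5000) ≈ 0.4375
After 'flag': P(spam) = 0.3·0.4375 / (0.3·0.4375 + 0.1·0.5625) ≈ 0.7000
After 'pass': P(spam) = 0.7·0.7000 / (0.7·0.7000 + 0.9·0.3000) ≈ 0.6447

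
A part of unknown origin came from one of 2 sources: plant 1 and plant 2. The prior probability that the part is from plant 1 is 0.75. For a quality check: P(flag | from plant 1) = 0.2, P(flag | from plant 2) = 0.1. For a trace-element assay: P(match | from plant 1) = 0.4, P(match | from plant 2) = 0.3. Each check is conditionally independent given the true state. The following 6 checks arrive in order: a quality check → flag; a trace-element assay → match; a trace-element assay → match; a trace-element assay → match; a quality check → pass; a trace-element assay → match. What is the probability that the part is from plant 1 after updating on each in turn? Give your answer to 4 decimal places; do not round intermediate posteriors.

After a quality check='flag': P(plant 1) = 0.2·0.7500 / (0.2·0.7500 + 0.1·0.2500) ≈ 0.8571
After a trace-element assay='match': P(plant 1) = 0.4·0.8571 / (0.4·0.8571 + 0.3·0.1429) ≈ 0.8889
After a trace-element assay='match': P(plant 1) = 0.4·0.8889 / (0.4·0.8889 + 0.3·0.1111) ≈ 0.9143
After a trace-element assay='match': P(plant 1) = 0.4·0.9143 / (0.4·0.9143 + 0.3·0.0857) ≈ 0.9343
After a quality check='pass': P(plant 1) = 0.8·0.9343 / (0.8·0.9343 + 0.9·0.0657) ≈ 0.9267
After a trace-element assay='match': P(plant 1) = 0.4·0.9267 / (0.4·0.9267 + 0.3·0.0733) ≈ 0.9440

0.9440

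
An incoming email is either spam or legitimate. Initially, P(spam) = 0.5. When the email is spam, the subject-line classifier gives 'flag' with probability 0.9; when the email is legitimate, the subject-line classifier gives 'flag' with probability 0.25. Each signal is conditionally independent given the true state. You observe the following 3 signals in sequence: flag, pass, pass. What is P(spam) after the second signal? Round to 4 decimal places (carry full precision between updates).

Apply Bayes' rule sequentially, carrying P(spam) forward.
After 'flag': P(spam) = 0.9·0.5000 / (0.9·0.5000 + 0.25·0.5000) ≈ 0.7826
After 'pass': P(spam) = 0.1·0.7826 / (0.1·0.7826 + 0.75·0.2174) ≈ 0.3243

0.3243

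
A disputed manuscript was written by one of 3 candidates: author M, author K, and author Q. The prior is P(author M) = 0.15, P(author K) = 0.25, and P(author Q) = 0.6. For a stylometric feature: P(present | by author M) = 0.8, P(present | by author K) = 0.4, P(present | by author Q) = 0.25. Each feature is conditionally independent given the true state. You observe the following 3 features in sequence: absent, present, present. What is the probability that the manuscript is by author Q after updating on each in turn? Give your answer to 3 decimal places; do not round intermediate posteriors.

After 'absent': normaliser = 0.2·0.1500 + 0.6·0.2500 + 0.75·0.6000; P(author M) ≈ 0.0476, P(author K) ≈ 0.2381, P(author Q) ≈ 0.7143
After 'present': normaliser = 0.8·0.0476 + 0.4·0.2381 + 0.25·0.7143; P(author M) ≈ 0.1221, P(author K) ≈ 0.3053, P(author Q) ≈ 0.5725
After 'present': normaliser = 0.8·0.1221 + 0.4·0.3053 + 0.25·0.5725; P(author M) ≈ 0.2692, P(author K) ≈ 0.3365, P(author Q) ≈ 0.3943

0.394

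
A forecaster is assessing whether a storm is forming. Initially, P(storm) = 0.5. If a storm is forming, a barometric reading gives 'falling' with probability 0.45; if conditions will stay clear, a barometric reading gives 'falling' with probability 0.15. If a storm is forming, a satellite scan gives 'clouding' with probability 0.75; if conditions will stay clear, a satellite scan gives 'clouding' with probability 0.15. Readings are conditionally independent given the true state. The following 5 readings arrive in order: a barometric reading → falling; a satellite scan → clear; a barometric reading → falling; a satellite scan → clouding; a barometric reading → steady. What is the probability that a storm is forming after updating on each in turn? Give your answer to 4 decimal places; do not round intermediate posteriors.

Each posterior becomes the prior for the next update.
After a barometric reading='falling': P(storm) = 0.45·0.5000 / (0.45·0.5000 + 0.15·0.5000) ≈ 0.7500
After a satellite scan='clear': P(storm) = 0.25·0.7500 / (0.25·0.7500 + 0.85·0.2500) ≈ 0.4688
After a barometric reading='falling': P(storm) = 0.45·0.4688 / (0.45·0.4688 + 0.15·0.5312) ≈ 0.7258
After a satellite scan='clouding': P(storm) = 0.75·0.7258 / (0.75·0.7258 + 0.15·0.2742) ≈ 0.9298
After a barometric reading='steady': P(storm) = 0.55·0.9298 / (0.55·0.9298 + 0.85·0.0702) ≈ 0.8954

0.8954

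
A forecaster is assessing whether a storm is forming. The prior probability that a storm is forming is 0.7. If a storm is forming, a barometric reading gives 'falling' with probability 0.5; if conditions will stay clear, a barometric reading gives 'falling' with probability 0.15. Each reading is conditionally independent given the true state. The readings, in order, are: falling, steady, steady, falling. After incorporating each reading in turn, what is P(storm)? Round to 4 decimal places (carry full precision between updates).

0.8997

Each posterior becomes the prior for the next update.
After 'falling': P(storm) = 0.5·0.7000 / (0.5·0.7000 + 0.15·0.3000) ≈ 0.8861
After 'steady': P(storm) = 0.5·0.8861 / (0.5·0.8861 + 0.85·0.1139) ≈ 0.8206
After 'steady': P(storm) = 0.5·0.8206 / (0.5·0.8206 + 0.85·0.1794) ≈ 0.7291
After 'falling': P(storm) = 0.5·0.7291 / (0.5·0.7291 + 0.15·0.2709) ≈ 0.8997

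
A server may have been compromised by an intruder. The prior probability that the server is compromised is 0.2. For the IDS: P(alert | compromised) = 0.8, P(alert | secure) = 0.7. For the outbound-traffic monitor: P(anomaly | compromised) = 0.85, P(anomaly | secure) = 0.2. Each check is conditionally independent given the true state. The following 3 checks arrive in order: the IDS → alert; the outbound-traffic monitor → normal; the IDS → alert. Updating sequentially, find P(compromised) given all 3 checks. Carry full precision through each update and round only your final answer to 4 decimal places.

0.0577

Each posterior becomes the prior for the next update.
After the IDS='alert': P(compromised) = 0.8·0.2000 / (0.8·0.2000 + 0.7·0.8000) ≈ 0.2222
After the outbound-traffic monitor='normal': P(compromised) = 0.15·0.2222 / (0.15·0.2222 + 0.8·0.7778) ≈ 0.0508
After the IDS='alert': P(compromised) = 0.8·0.0508 / (0.8·0.0508 + 0.7·0.9492) ≈ 0.0577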